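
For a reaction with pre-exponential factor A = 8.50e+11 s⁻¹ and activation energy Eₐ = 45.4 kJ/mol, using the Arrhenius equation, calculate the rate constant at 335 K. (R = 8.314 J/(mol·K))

7.08e+04 s⁻¹

Step 1: Use the Arrhenius equation: k = A × exp(-Eₐ/RT)
Step 2: Convert Eₐ to J/mol: 45.4 kJ/mol = 45400 J/mol
Step 3: Calculate the exponent: -Eₐ/(RT) = -45400/(8.314 × 335) = -16.30050
Step 4: k = 8.50e+11 × exp(-16.30050)
Step 5: k = 8.50e+11 × 8.33264e-08 = 7.0827e+04 s⁻¹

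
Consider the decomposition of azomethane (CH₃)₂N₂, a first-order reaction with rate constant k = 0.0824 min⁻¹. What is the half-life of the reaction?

8.412 min

Step 1: For a first-order reaction, t₁/₂ = ln(2)/k
Step 2: t₁/₂ = ln(2)/0.0824
Step 3: t₁/₂ = 0.6931/0.0824 = 8.412 min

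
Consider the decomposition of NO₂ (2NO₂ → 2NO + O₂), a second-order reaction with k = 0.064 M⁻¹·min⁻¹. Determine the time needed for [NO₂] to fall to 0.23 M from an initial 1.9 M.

59.71 min

Step 1: For second-order: t = (1/[NO₂] - 1/[NO₂]₀)/k
Step 2: t = (1/0.23 - 1/1.9)/0.064
Step 3: t = (4.348 - 0.5263)/0.064
Step 4: t = 3.822/0.064 = 59.71 min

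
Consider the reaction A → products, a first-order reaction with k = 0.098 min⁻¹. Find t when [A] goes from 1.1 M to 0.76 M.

3.773 min

Step 1: For first-order: t = ln([A]₀/[A])/k
Step 2: t = ln(1.1/0.76)/0.098
Step 3: t = ln(1.447)/0.098
Step 4: t = 0.3697/0.098 = 3.773 min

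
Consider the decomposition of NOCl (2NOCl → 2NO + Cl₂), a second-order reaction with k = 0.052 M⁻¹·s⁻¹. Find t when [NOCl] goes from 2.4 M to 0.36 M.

45.41 s

Step 1: For second-order: t = (1/[NOCl] - 1/[NOCl]₀)/k
Step 2: t = (1/0.36 - 1/2.4)/0.052
Step 3: t = (2.778 - 0.4167)/0.052
Step 4: t = 2.361/0.052 = 45.41 s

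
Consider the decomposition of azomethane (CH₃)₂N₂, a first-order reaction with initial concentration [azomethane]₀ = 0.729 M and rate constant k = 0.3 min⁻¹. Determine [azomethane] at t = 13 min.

0.01476 M

Step 1: For a first-order reaction: [azomethane] = [azomethane]₀ × e^(-kt)
Step 2: [azomethane] = 0.729 × e^(-0.3 × 13)
Step 3: [azomethane] = 0.729 × e^(-3.9)
Step 4: [azomethane] = 0.729 × 0.0202419 = 0.01476 M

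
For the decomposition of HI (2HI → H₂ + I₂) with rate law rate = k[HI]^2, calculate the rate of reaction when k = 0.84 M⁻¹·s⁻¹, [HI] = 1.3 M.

1.42 M/s

Step 1: Identify the rate law: rate = k[HI]^2
Step 2: Substitute values: rate = 0.84 × (1.3)^2
Step 3: Calculate: rate = 0.84 × 1.69 = 1.4196 M/s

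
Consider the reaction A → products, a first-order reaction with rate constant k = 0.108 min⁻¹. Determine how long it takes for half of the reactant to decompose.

6.418 min

Step 1: For a first-order reaction, t₁/₂ = ln(2)/k
Step 2: t₁/₂ = ln(2)/0.108
Step 3: t₁/₂ = 0.6931/0.108 = 6.418 min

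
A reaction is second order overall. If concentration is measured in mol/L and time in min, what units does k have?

(mol/L)⁻¹·min⁻¹

Step 1: For overall order n, rate = k × (concentration)^n.
Step 2: Rate has units mol/L·min⁻¹; concentration term has units (mol/L)^2.
Step 3: k = rate / (concentration)^n, so units of k = (mol/L)^(1-2)·min⁻¹ = (mol/L)⁻¹·min⁻¹.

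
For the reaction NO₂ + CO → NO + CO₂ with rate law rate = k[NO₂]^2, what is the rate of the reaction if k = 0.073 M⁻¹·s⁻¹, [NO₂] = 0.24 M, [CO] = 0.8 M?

0.004205 M/s

Step 1: The rate law is rate = k[NO₂]^2
Step 2: Note that the rate does not depend on [CO] (zero order in CO).
Step 3: rate = 0.073 × (0.24)^2 = 0.0042048 M/s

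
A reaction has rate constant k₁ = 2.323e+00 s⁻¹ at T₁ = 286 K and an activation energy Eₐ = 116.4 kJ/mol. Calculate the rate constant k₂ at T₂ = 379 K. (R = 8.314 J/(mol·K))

3.827e+05 s⁻¹

Step 1: Use the two-temperature Arrhenius form: ln(k₂/k₁) = -Eₐ/R × (1/T₂ - 1/T₁)
Step 2: Convert Eₐ to J/mol: 116.4 kJ/mol = 116400 J/mol
Step 3: 1/T₂ - 1/T₁ = 1/379 - 1/286 = -8.579811e-04 K⁻¹
Step 4: ln(k₂/k₁) = -116400/8.314 × -8.579811e-04 = 12.01215
Step 5: k₂ = k₁ × exp(12.01215) = 2.323e+00 × 1.64744e+05 = 3.827e+05 s⁻¹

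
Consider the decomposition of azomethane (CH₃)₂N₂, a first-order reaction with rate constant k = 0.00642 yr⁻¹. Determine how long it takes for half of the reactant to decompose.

108 yr

Step 1: For a first-order reaction, t₁/₂ = ln(2)/k
Step 2: t₁/₂ = ln(2)/0.00642
Step 3: t₁/₂ = 0.6931/0.00642 = 108 yr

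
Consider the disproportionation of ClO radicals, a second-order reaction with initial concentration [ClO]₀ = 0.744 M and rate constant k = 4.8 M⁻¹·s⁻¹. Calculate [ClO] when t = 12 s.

0.01697 M

Step 1: For a second-order reaction: 1/[ClO] = 1/[ClO]₀ + kt
Step 2: 1/[ClO] = 1/0.744 + 4.8 × 12
Step 3: 1/[ClO] = 1.344 + 57.6 = 58.94
Step 4: [ClO] = 1/58.94 = 0.01697 M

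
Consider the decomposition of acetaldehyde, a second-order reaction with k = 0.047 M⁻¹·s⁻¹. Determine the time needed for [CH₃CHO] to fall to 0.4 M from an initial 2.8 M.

45.59 s

Step 1: For second-order: t = (1/[CH₃CHO] - 1/[CH₃CHO]₀)/k
Step 2: t = (1/0.4 - 1/2.8)/0.047
Step 3: t = (2.5 - 0.3571)/0.047
Step 4: t = 2.143/0.047 = 45.59 s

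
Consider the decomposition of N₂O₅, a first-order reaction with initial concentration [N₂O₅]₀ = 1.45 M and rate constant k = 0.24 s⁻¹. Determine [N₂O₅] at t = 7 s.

0.2702 M

Step 1: For a first-order reaction: [N₂O₅] = [N₂O₅]₀ × e^(-kt)
Step 2: [N₂O₅] = 1.45 × e^(-0.24 × 7)
Step 3: [N₂O₅] = 1.45 × e^(-1.68)
Step 4: [N₂O₅] = 1.45 × 0.186374 = 0.2702 M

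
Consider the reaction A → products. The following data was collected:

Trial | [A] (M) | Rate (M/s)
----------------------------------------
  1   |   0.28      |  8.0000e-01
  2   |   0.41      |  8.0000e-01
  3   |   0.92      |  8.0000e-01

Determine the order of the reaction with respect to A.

zeroth order (0)

Step 1: Compare trials - when concentration changes, rate stays constant.
Step 2: rate₂/rate₁ = 8.0000e-01/8.0000e-01 = 1
Step 3: [A]₂/[A]₁ = 0.41/0.28 = 1.464
Step 4: Since rate ratio ≈ (conc ratio)^0, the reaction is zeroth order.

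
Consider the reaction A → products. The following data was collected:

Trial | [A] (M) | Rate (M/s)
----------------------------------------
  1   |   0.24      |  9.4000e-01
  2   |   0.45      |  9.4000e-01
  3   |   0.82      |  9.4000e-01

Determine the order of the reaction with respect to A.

zeroth order (0)

Step 1: Compare trials - when concentration changes, rate stays constant.
Step 2: rate₂/rate₁ = 9.4000e-01/9.4000e-01 = 1
Step 3: [A]₂/[A]₁ = 0.45/0.24 = 1.875
Step 4: Since rate ratio ≈ (conc ratio)^0, the reaction is zeroth order.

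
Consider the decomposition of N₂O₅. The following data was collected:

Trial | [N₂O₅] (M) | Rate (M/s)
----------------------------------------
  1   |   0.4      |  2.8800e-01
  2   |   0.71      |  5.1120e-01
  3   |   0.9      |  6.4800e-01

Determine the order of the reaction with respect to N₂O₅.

first order (1)

Step 1: Compare trials to find order n where rate₂/rate₁ = ([N₂O₅]₂/[N₂O₅]₁)^n
Step 2: rate₂/rate₁ = 5.1120e-01/2.8800e-01 = 1.775
Step 3: [N₂O₅]₂/[N₂O₅]₁ = 0.71/0.4 = 1.775
Step 4: n = ln(1.775)/ln(1.775) = 1.00 ≈ 1
Step 5: The reaction is first order in N₂O₅.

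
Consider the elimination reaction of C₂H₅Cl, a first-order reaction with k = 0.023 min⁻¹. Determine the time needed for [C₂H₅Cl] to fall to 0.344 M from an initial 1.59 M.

66.56 min

Step 1: For first-order: t = ln([C₂H₅Cl]₀/[C₂H₅Cl])/k
Step 2: t = ln(1.59/0.344)/0.023
Step 3: t = ln(4.622)/0.023
Step 4: t = 1.531/0.023 = 66.56 min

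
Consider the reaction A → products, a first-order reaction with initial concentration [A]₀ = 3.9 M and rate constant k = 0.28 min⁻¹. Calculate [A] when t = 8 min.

0.4152 M

Step 1: For a first-order reaction: [A] = [A]₀ × e^(-kt)
Step 2: [A] = 3.9 × e^(-0.28 × 8)
Step 3: [A] = 3.9 × e^(-2.24)
Step 4: [A] = 3.9 × 0.106459 = 0.4152 M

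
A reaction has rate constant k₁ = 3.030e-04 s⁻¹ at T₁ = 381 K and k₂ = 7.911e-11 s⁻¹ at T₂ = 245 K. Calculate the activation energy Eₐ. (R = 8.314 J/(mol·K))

86.5 kJ/mol

Step 1: Use the two-temperature Arrhenius form: ln(k₂/k₁) = -Eₐ/R × (1/T₂ - 1/T₁)
Step 2: ln(k₂/k₁) = ln(7.911e-11/3.030e-04) = ln(2.61089e-07) = -15.1584
Step 3: 1/T₂ - 1/T₁ = 1/245 - 1/381 = 1.456961e-03 K⁻¹
Step 4: Eₐ = -R × ln(k₂/k₁) / (1/T₂ - 1/T₁) = -8.314 × -15.1584 / 1.456961e-03
Step 5: Eₐ = 8.6500e+04 J/mol = 86.5 kJ/mol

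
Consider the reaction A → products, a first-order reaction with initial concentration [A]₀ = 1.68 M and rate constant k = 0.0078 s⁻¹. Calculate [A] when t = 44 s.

1.192 M

Step 1: For a first-order reaction: [A] = [A]₀ × e^(-kt)
Step 2: [A] = 1.68 × e^(-0.0078 × 44)
Step 3: [A] = 1.68 × e^(-0.3432)
Step 4: [A] = 1.68 × 0.709496 = 1.192 M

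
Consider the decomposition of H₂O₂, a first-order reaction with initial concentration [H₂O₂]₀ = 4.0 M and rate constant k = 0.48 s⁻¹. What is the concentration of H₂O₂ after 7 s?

0.1389 M

Step 1: For a first-order reaction: [H₂O₂] = [H₂O₂]₀ × e^(-kt)
Step 2: [H₂O₂] = 4.0 × e^(-0.48 × 7)
Step 3: [H₂O₂] = 4.0 × e^(-3.36)
Step 4: [H₂O₂] = 4.0 × 0.0347353 = 0.1389 M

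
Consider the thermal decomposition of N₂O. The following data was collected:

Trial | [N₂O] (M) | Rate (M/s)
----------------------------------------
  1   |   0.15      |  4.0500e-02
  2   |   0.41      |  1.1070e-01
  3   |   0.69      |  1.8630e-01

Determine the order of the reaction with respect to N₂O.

first order (1)

Step 1: Compare trials to find order n where rate₂/rate₁ = ([N₂O]₂/[N₂O]₁)^n
Step 2: rate₂/rate₁ = 1.1070e-01/4.0500e-02 = 2.733
Step 3: [N₂O]₂/[N₂O]₁ = 0.41/0.15 = 2.733
Step 4: n = ln(2.733)/ln(2.733) = 1.00 ≈ 1
Step 5: The reaction is first order in N₂O.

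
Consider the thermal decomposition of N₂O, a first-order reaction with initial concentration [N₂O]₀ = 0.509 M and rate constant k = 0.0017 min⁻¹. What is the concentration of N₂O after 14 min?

0.497 M

Step 1: For a first-order reaction: [N₂O] = [N₂O]₀ × e^(-kt)
Step 2: [N₂O] = 0.509 × e^(-0.0017 × 14)
Step 3: [N₂O] = 0.509 × e^(-0.0238)
Step 4: [N₂O] = 0.509 × 0.976481 = 0.497 M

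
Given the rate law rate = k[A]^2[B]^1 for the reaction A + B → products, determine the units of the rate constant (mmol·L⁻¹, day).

(mmol·L⁻¹)⁻²·day⁻¹

Step 1: Overall order = 2 + 1 = 3.
Step 2: rate has units mmol·L⁻¹·day⁻¹; [A]^2[B]^1 has units (mmol·L⁻¹)^3.
Step 3: k = rate/([A]^2[B]^1), so units of k = (mmol·L⁻¹)^(1-3)·day⁻¹ = (mmol·L⁻¹)⁻²·day⁻¹.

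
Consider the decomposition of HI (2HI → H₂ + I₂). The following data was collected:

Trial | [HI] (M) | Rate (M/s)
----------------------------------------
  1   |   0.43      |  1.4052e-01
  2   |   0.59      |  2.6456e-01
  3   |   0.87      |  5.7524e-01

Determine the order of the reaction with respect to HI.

second order (2)

Step 1: Compare trials to find order n where rate₂/rate₁ = ([HI]₂/[HI]₁)^n
Step 2: rate₂/rate₁ = 2.6456e-01/1.4052e-01 = 1.883
Step 3: [HI]₂/[HI]₁ = 0.59/0.43 = 1.372
Step 4: n = ln(1.883)/ln(1.372) = 2.00 ≈ 2
Step 5: The reaction is second order in HI.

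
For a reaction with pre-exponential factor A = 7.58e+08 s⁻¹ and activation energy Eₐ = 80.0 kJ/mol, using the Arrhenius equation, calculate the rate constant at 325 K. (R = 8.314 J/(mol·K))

1.05e-04 s⁻¹

Step 1: Use the Arrhenius equation: k = A × exp(-Eₐ/RT)
Step 2: Convert Eₐ to J/mol: 80.0 kJ/mol = 80000 J/mol
Step 3: Calculate the exponent: -Eₐ/(RT) = -80000/(8.314 × 325) = -29.60715
Step 4: k = 7.58e+08 × exp(-29.60715)
Step 5: k = 7.58e+08 × 1.38605e-13 = 1.0506e-04 s⁻¹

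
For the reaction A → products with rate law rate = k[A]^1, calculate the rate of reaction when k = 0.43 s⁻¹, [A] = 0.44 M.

0.1892 M/s

Step 1: Identify the rate law: rate = k[A]^1
Step 2: Substitute values: rate = 0.43 × (0.44)^1
Step 3: Calculate: rate = 0.43 × 0.44 = 0.1892 M/s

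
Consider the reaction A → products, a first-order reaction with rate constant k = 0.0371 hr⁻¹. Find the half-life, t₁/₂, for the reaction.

18.68 hr

Step 1: For a first-order reaction, t₁/₂ = ln(2)/k
Step 2: t₁/₂ = ln(2)/0.0371
Step 3: t₁/₂ = 0.6931/0.0371 = 18.68 hr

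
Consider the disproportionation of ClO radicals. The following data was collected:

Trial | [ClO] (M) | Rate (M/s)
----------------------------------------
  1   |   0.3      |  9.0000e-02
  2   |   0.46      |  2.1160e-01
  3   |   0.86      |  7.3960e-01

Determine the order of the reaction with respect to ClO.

second order (2)

Step 1: Compare trials to find order n where rate₂/rate₁ = ([ClO]₂/[ClO]₁)^n
Step 2: rate₂/rate₁ = 2.1160e-01/9.0000e-02 = 2.351
Step 3: [ClO]₂/[ClO]₁ = 0.46/0.3 = 1.533
Step 4: n = ln(2.351)/ln(1.533) = 2.00 ≈ 2
Step 5: The reaction is second order in ClO.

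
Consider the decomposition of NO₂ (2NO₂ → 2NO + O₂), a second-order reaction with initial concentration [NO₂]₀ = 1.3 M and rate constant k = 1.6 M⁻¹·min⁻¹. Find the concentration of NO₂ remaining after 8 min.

0.0737 M

Step 1: For a second-order reaction: 1/[NO₂] = 1/[NO₂]₀ + kt
Step 2: 1/[NO₂] = 1/1.3 + 1.6 × 8
Step 3: 1/[NO₂] = 0.7692 + 12.8 = 13.57
Step 4: [NO₂] = 1/13.57 = 0.0737 M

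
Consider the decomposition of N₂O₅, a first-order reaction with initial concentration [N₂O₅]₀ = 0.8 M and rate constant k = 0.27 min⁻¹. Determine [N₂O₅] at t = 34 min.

8.246e-05 M

Step 1: For a first-order reaction: [N₂O₅] = [N₂O₅]₀ × e^(-kt)
Step 2: [N₂O₅] = 0.8 × e^(-0.27 × 34)
Step 3: [N₂O₅] = 0.8 × e^(-9.18)
Step 4: [N₂O₅] = 0.8 × 0.000103081 = 8.246e-05 M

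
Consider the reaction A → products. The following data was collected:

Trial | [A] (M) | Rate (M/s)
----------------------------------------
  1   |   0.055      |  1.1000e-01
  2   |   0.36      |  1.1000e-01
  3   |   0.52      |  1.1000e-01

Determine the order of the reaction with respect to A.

zeroth order (0)

Step 1: Compare trials - when concentration changes, rate stays constant.
Step 2: rate₂/rate₁ = 1.1000e-01/1.1000e-01 = 1
Step 3: [A]₂/[A]₁ = 0.36/0.055 = 6.545
Step 4: Since rate ratio ≈ (conc ratio)^0, the reaction is zeroth order.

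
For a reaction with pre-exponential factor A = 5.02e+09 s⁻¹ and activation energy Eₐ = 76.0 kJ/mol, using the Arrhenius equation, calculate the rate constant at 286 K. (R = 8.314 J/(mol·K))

6.60e-05 s⁻¹

Step 1: Use the Arrhenius equation: k = A × exp(-Eₐ/RT)
Step 2: Convert Eₐ to J/mol: 76.0 kJ/mol = 76000 J/mol
Step 3: Calculate the exponent: -Eₐ/(RT) = -76000/(8.314 × 286) = -31.96226
Step 4: k = 5.02e+09 × exp(-31.96226)
Step 5: k = 5.02e+09 × 1.31512e-14 = 6.6019e-05 s⁻¹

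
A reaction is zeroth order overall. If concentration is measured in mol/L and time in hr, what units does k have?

mol/L·hr⁻¹

Step 1: For overall order n, rate = k × (concentration)^n.
Step 2: Rate has units mol/L·hr⁻¹; concentration term has units (mol/L)^0.
Step 3: k = rate / (concentration)^n, so units of k = (mol/L)^(1-0)·hr⁻¹ = mol/L·hr⁻¹.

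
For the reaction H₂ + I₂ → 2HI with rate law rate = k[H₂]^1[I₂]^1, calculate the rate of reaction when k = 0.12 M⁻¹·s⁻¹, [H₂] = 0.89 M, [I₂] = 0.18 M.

0.01922 M/s

Step 1: The rate law is rate = k[H₂]^1[I₂]^1
Step 2: Substitute: rate = 0.12 × (0.89)^1 × (0.18)^1
Step 3: rate = 0.12 × 0.89 × 0.18 = 0.019224 M/s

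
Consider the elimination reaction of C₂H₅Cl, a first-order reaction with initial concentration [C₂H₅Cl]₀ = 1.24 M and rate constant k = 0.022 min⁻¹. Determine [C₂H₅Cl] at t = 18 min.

0.8345 M

Step 1: For a first-order reaction: [C₂H₅Cl] = [C₂H₅Cl]₀ × e^(-kt)
Step 2: [C₂H₅Cl] = 1.24 × e^(-0.022 × 18)
Step 3: [C₂H₅Cl] = 1.24 × e^(-0.396)
Step 4: [C₂H₅Cl] = 1.24 × 0.673007 = 0.8345 M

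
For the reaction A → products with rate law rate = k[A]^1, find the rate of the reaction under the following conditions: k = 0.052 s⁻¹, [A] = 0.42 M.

0.02184 M/s

Step 1: Identify the rate law: rate = k[A]^1
Step 2: Substitute values: rate = 0.052 × (0.42)^1
Step 3: Calculate: rate = 0.052 × 0.42 = 0.02184 M/s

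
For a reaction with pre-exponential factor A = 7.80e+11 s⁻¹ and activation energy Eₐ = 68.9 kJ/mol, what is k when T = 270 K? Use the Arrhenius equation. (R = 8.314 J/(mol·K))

3.65e-02 s⁻¹

Step 1: Use the Arrhenius equation: k = A × exp(-Eₐ/RT)
Step 2: Convert Eₐ to J/mol: 68.9 kJ/mol = 68900 J/mol
Step 3: Calculate the exponent: -Eₐ/(RT) = -68900/(8.314 × 270) = -30.69343
Step 4: k = 7.80e+11 × exp(-30.69343)
Step 5: k = 7.80e+11 × 4.67749e-14 = 3.6484e-02 s⁻¹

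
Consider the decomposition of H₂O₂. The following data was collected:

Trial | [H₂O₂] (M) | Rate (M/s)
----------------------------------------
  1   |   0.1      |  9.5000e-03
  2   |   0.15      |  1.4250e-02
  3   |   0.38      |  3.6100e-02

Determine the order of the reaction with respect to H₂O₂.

first order (1)

Step 1: Compare trials to find order n where rate₂/rate₁ = ([H₂O₂]₂/[H₂O₂]₁)^n
Step 2: rate₂/rate₁ = 1.4250e-02/9.5000e-03 = 1.5
Step 3: [H₂O₂]₂/[H₂O₂]₁ = 0.15/0.1 = 1.5
Step 4: n = ln(1.5)/ln(1.5) = 1.00 ≈ 1
Step 5: The reaction is first order in H₂O₂.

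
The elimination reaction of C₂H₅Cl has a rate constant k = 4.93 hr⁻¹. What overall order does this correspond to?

first order (1)

Step 1: The units of k for an nth-order reaction are (concentration)^(1-n)·(time)⁻¹.
Step 2: Here k has units hr⁻¹, so the concentration exponent is 0.
Step 3: 1 - n = 0 ⇒ n = 1. The reaction is first order.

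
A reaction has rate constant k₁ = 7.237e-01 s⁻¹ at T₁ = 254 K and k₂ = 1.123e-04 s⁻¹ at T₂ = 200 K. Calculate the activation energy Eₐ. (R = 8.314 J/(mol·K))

68.6 kJ/mol

Step 1: Use the two-temperature Arrhenius form: ln(k₂/k₁) = -Eₐ/R × (1/T₂ - 1/T₁)
Step 2: ln(k₂/k₁) = ln(1.123e-04/7.237e-01) = ln(0.000155175) = -8.77096
Step 3: 1/T₂ - 1/T₁ = 1/200 - 1/254 = 1.062992e-03 K⁻¹
Step 4: Eₐ = -R × ln(k₂/k₁) / (1/T₂ - 1/T₁) = -8.314 × -8.77096 / 1.062992e-03
Step 5: Eₐ = 6.8600e+04 J/mol = 68.6 kJ/mol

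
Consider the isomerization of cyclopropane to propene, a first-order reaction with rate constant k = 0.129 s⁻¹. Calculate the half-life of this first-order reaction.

5.373 s

Step 1: For a first-order reaction, t₁/₂ = ln(2)/k
Step 2: t₁/₂ = ln(2)/0.129
Step 3: t₁/₂ = 0.6931/0.129 = 5.373 s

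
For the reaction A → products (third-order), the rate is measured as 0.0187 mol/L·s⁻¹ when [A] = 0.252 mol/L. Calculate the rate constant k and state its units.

1.169 (mol/L)⁻²·s⁻¹

Step 1: rate = k[A]^3, so k = rate / [A]^3.
Step 2: k = 0.0187 / (0.252)^3 = 0.0187 / 0.016.
Step 3: k = 1.169 (mol/L)⁻²·s⁻¹.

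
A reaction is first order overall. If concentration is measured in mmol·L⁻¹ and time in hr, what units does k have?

hr⁻¹

Step 1: For overall order n, rate = k × (concentration)^n.
Step 2: Rate has units mmol·L⁻¹·hr⁻¹; concentration term has units (mmol·L⁻¹)^1.
Step 3: k = rate / (concentration)^n, so units of k = (mmol·L⁻¹)^(1-1)·hr⁻¹ = hr⁻¹.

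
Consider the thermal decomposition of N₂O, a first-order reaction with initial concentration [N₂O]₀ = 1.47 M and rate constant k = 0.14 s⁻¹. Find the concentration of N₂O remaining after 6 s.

0.6346 M

Step 1: For a first-order reaction: [N₂O] = [N₂O]₀ × e^(-kt)
Step 2: [N₂O] = 1.47 × e^(-0.14 × 6)
Step 3: [N₂O] = 1.47 × e^(-0.84)
Step 4: [N₂O] = 1.47 × 0.431711 = 0.6346 M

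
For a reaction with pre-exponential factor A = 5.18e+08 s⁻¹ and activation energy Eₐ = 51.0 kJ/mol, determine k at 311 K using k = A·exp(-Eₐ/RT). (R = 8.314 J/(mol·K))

1.41e+00 s⁻¹

Step 1: Use the Arrhenius equation: k = A × exp(-Eₐ/RT)
Step 2: Convert Eₐ to J/mol: 51.0 kJ/mol = 51000 J/mol
Step 3: Calculate the exponent: -Eₐ/(RT) = -51000/(8.314 × 311) = -19.72422
Step 4: k = 5.18e+08 × exp(-19.72422)
Step 5: k = 5.18e+08 × 2.71569e-09 = 1.4067e+00 s⁻¹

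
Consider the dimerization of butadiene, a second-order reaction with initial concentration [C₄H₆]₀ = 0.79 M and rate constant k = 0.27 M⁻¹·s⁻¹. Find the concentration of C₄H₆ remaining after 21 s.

0.1442 M

Step 1: For a second-order reaction: 1/[C₄H₆] = 1/[C₄H₆]₀ + kt
Step 2: 1/[C₄H₆] = 1/0.79 + 0.27 × 21
Step 3: 1/[C₄H₆] = 1.266 + 5.67 = 6.936
Step 4: [C₄H₆] = 1/6.936 = 0.1442 M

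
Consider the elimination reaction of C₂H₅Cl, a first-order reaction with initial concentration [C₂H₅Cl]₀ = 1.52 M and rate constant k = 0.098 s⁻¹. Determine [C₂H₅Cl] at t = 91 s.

0.0002036 M

Step 1: For a first-order reaction: [C₂H₅Cl] = [C₂H₅Cl]₀ × e^(-kt)
Step 2: [C₂H₅Cl] = 1.52 × e^(-0.098 × 91)
Step 3: [C₂H₅Cl] = 1.52 × e^(-8.918)
Step 4: [C₂H₅Cl] = 1.52 × 0.000133956 = 0.0002036 M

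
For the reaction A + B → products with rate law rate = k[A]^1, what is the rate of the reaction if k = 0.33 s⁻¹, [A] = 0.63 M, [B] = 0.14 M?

0.2079 M/s

Step 1: The rate law is rate = k[A]^1
Step 2: Note that the rate does not depend on [B] (zero order in B).
Step 3: rate = 0.33 × (0.63)^1 = 0.2079 M/s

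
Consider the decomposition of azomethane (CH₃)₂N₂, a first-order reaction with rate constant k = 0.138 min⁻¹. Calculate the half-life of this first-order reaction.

5.023 min

Step 1: For a first-order reaction, t₁/₂ = ln(2)/k
Step 2: t₁/₂ = ln(2)/0.138
Step 3: t₁/₂ = 0.6931/0.138 = 5.023 min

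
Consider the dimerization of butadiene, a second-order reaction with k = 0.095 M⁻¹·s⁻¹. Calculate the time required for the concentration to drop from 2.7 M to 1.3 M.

4.199 s

Step 1: For second-order: t = (1/[C₄H₆] - 1/[C₄H₆]₀)/k
Step 2: t = (1/1.3 - 1/2.7)/0.095
Step 3: t = (0.7692 - 0.3704)/0.095
Step 4: t = 0.3989/0.095 = 4.199 s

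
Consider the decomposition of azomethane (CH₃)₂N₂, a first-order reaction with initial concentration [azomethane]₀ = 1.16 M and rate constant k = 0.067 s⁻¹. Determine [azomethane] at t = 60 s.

0.02083 M

Step 1: For a first-order reaction: [azomethane] = [azomethane]₀ × e^(-kt)
Step 2: [azomethane] = 1.16 × e^(-0.067 × 60)
Step 3: [azomethane] = 1.16 × e^(-4.02)
Step 4: [azomethane] = 1.16 × 0.017953 = 0.02083 M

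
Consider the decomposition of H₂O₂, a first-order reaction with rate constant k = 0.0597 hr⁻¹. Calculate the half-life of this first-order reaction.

11.61 hr

Step 1: For a first-order reaction, t₁/₂ = ln(2)/k
Step 2: t₁/₂ = ln(2)/0.0597
Step 3: t₁/₂ = 0.6931/0.0597 = 11.61 hr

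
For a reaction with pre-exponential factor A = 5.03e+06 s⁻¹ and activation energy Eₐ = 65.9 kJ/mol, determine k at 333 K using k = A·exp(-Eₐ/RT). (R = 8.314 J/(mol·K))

2.31e-04 s⁻¹

Step 1: Use the Arrhenius equation: k = A × exp(-Eₐ/RT)
Step 2: Convert Eₐ to J/mol: 65.9 kJ/mol = 65900 J/mol
Step 3: Calculate the exponent: -Eₐ/(RT) = -65900/(8.314 × 333) = -23.80297
Step 4: k = 5.03e+06 × exp(-23.80297)
Step 5: k = 5.03e+06 × 4.59729e-11 = 2.3124e-04 s⁻¹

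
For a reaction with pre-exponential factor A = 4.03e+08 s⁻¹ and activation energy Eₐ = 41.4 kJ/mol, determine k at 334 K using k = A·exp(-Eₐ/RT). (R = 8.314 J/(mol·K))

1.35e+02 s⁻¹

Step 1: Use the Arrhenius equation: k = A × exp(-Eₐ/RT)
Step 2: Convert Eₐ to J/mol: 41.4 kJ/mol = 41400 J/mol
Step 3: Calculate the exponent: -Eₐ/(RT) = -41400/(8.314 × 334) = -14.90884
Step 4: k = 4.03e+08 × exp(-14.90884)
Step 5: k = 4.03e+08 × 3.35099e-07 = 1.3504e+02 s⁻¹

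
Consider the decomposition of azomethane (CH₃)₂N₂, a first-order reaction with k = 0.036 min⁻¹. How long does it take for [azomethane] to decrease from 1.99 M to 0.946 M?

20.66 min

Step 1: For first-order: t = ln([azomethane]₀/[azomethane])/k
Step 2: t = ln(1.99/0.946)/0.036
Step 3: t = ln(2.104)/0.036
Step 4: t = 0.7436/0.036 = 20.66 min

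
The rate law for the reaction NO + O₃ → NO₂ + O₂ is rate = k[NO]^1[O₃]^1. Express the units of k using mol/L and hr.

(mol/L)⁻¹·hr⁻¹

Step 1: Overall order = 1 + 1 = 2.
Step 2: rate has units mol/L·hr⁻¹; [NO]^1[O₃]^1 has units (mol/L)^2.
Step 3: k = rate/([NO]^1[O₃]^1), so units of k = (mol/L)^(1-2)·hr⁻¹ = (mol/L)⁻¹·hr⁻¹.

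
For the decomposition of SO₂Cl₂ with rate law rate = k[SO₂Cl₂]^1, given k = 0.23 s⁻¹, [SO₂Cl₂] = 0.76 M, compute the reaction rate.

0.1748 M/s

Step 1: Identify the rate law: rate = k[SO₂Cl₂]^1
Step 2: Substitute values: rate = 0.23 × (0.76)^1
Step 3: Calculate: rate = 0.23 × 0.76 = 0.1748 M/s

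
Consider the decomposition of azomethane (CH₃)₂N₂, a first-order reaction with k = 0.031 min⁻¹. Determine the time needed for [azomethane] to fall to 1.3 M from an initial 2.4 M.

19.78 min

Step 1: For first-order: t = ln([azomethane]₀/[azomethane])/k
Step 2: t = ln(2.4/1.3)/0.031
Step 3: t = ln(1.846)/0.031
Step 4: t = 0.6131/0.031 = 19.78 min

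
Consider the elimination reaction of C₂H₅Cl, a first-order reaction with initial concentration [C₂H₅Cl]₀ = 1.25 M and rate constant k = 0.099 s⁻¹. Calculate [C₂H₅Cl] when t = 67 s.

0.001645 M

Step 1: For a first-order reaction: [C₂H₅Cl] = [C₂H₅Cl]₀ × e^(-kt)
Step 2: [C₂H₅Cl] = 1.25 × e^(-0.099 × 67)
Step 3: [C₂H₅Cl] = 1.25 × e^(-6.633)
Step 4: [C₂H₅Cl] = 1.25 × 0.00131621 = 0.001645 M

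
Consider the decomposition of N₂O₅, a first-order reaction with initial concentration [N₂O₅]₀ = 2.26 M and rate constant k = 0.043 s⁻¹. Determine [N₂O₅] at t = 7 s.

1.673 M

Step 1: For a first-order reaction: [N₂O₅] = [N₂O₅]₀ × e^(-kt)
Step 2: [N₂O₅] = 2.26 × e^(-0.043 × 7)
Step 3: [N₂O₅] = 2.26 × e^(-0.301)
Step 4: [N₂O₅] = 2.26 × 0.740078 = 1.673 M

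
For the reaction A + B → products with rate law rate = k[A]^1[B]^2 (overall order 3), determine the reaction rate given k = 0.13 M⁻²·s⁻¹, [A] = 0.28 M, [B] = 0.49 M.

0.00874 M/s

Step 1: The rate law is rate = k[A]^1[B]^2, overall order = 1+2 = 3
Step 2: Substitute values: rate = 0.13 × (0.28)^1 × (0.49)^2
Step 3: rate = 0.13 × 0.28 × 0.2401 = 0.00873964 M/s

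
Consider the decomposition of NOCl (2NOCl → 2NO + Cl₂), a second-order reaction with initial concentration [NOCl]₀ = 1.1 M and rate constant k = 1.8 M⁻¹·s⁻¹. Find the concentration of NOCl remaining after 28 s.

0.01949 M

Step 1: For a second-order reaction: 1/[NOCl] = 1/[NOCl]₀ + kt
Step 2: 1/[NOCl] = 1/1.1 + 1.8 × 28
Step 3: 1/[NOCl] = 0.9091 + 50.4 = 51.31
Step 4: [NOCl] = 1/51.31 = 0.01949 M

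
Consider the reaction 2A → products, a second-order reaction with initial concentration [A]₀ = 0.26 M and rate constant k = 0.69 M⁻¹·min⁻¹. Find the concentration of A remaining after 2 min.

0.1913 M

Step 1: For a second-order reaction: 1/[A] = 1/[A]₀ + kt
Step 2: 1/[A] = 1/0.26 + 0.69 × 2
Step 3: 1/[A] = 3.846 + 1.38 = 5.226
Step 4: [A] = 1/5.226 = 0.1913 M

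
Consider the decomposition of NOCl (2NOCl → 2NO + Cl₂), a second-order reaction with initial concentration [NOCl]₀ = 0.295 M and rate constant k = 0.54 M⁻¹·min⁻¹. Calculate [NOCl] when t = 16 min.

0.08313 M

Step 1: For a second-order reaction: 1/[NOCl] = 1/[NOCl]₀ + kt
Step 2: 1/[NOCl] = 1/0.295 + 0.54 × 16
Step 3: 1/[NOCl] = 3.39 + 8.64 = 12.03
Step 4: [NOCl] = 1/12.03 = 0.08313 M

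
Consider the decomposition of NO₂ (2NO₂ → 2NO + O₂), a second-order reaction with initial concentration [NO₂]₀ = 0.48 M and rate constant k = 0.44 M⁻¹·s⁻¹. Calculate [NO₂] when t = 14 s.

0.1213 M

Step 1: For a second-order reaction: 1/[NO₂] = 1/[NO₂]₀ + kt
Step 2: 1/[NO₂] = 1/0.48 + 0.44 × 14
Step 3: 1/[NO₂] = 2.083 + 6.16 = 8.243
Step 4: [NO₂] = 1/8.243 = 0.1213 M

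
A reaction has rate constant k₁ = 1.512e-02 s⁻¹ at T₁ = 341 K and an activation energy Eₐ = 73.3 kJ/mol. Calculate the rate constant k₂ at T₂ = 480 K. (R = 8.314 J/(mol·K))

2.699e+01 s⁻¹

Step 1: Use the two-temperature Arrhenius form: ln(k₂/k₁) = -Eₐ/R × (1/T₂ - 1/T₁)
Step 2: Convert Eₐ to J/mol: 73.3 kJ/mol = 73300 J/mol
Step 3: 1/T₂ - 1/T₁ = 1/480 - 1/341 = -8.492180e-04 K⁻¹
Step 4: ln(k₂/k₁) = -73300/8.314 × -8.492180e-04 = 7.48709
Step 5: k₂ = k₁ × exp(7.48709) = 1.512e-02 × 1.78485e+03 = 2.699e+01 s⁻¹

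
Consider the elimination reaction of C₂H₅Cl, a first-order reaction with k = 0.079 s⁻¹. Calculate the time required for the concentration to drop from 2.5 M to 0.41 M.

22.88 s

Step 1: For first-order: t = ln([C₂H₅Cl]₀/[C₂H₅Cl])/k
Step 2: t = ln(2.5/0.41)/0.079
Step 3: t = ln(6.098)/0.079
Step 4: t = 1.808/0.079 = 22.88 s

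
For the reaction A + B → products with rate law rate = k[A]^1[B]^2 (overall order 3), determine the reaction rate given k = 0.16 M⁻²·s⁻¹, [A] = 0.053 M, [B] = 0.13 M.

0.0001433 M/s

Step 1: The rate law is rate = k[A]^1[B]^2, overall order = 1+2 = 3
Step 2: Substitute values: rate = 0.16 × (0.053)^1 × (0.13)^2
Step 3: rate = 0.16 × 0.053 × 0.0169 = 0.000143312 M/s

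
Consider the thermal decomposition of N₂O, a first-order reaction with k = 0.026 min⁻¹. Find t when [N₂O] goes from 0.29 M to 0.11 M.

37.28 min

Step 1: For first-order: t = ln([N₂O]₀/[N₂O])/k
Step 2: t = ln(0.29/0.11)/0.026
Step 3: t = ln(2.636)/0.026
Step 4: t = 0.9694/0.026 = 37.28 min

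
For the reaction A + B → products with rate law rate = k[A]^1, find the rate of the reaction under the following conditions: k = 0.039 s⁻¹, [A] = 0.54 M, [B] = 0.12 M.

0.02106 M/s

Step 1: The rate law is rate = k[A]^1
Step 2: Note that the rate does not depend on [B] (zero order in B).
Step 3: rate = 0.039 × (0.54)^1 = 0.02106 M/s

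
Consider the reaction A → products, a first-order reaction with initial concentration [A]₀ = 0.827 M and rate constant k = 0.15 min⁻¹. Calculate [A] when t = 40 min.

0.00205 M

Step 1: For a first-order reaction: [A] = [A]₀ × e^(-kt)
Step 2: [A] = 0.827 × e^(-0.15 × 40)
Step 3: [A] = 0.827 × e^(-6)
Step 4: [A] = 0.827 × 0.00247875 = 0.00205 M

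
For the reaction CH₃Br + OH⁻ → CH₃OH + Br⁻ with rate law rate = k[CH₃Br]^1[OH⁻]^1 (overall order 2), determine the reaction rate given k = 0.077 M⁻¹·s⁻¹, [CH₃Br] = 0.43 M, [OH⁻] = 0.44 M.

0.01457 M/s

Step 1: The rate law is rate = k[CH₃Br]^1[OH⁻]^1, overall order = 1+1 = 2
Step 2: Substitute values: rate = 0.077 × (0.43)^1 × (0.44)^1
Step 3: rate = 0.077 × 0.43 × 0.44 = 0.0145684 M/s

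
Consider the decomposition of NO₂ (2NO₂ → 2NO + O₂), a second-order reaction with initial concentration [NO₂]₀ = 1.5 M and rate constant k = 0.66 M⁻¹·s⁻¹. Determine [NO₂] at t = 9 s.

0.1514 M

Step 1: For a second-order reaction: 1/[NO₂] = 1/[NO₂]₀ + kt
Step 2: 1/[NO₂] = 1/1.5 + 0.66 × 9
Step 3: 1/[NO₂] = 0.6667 + 5.94 = 6.607
Step 4: [NO₂] = 1/6.607 = 0.1514 M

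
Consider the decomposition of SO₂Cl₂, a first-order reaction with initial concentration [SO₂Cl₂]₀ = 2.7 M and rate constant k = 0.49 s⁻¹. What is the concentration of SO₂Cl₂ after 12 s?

0.007546 M

Step 1: For a first-order reaction: [SO₂Cl₂] = [SO₂Cl₂]₀ × e^(-kt)
Step 2: [SO₂Cl₂] = 2.7 × e^(-0.49 × 12)
Step 3: [SO₂Cl₂] = 2.7 × e^(-5.88)
Step 4: [SO₂Cl₂] = 2.7 × 0.00279479 = 0.007546 M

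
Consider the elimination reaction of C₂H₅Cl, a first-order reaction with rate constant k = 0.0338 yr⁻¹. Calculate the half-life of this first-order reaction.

20.51 yr

Step 1: For a first-order reaction, t₁/₂ = ln(2)/k
Step 2: t₁/₂ = ln(2)/0.0338
Step 3: t₁/₂ = 0.6931/0.0338 = 20.51 yr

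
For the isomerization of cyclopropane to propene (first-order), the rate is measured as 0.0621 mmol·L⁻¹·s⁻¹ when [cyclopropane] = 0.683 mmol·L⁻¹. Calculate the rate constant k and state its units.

0.09092 s⁻¹

Step 1: rate = k[cyclopropane]^1, so k = rate / [cyclopropane]^1.
Step 2: k = 0.0621 / (0.683)^1 = 0.0621 / 0.683.
Step 3: k = 0.09092 s⁻¹.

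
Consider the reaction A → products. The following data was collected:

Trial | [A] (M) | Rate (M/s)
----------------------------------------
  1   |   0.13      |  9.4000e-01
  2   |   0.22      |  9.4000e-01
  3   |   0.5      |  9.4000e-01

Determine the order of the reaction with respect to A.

zeroth order (0)

Step 1: Compare trials - when concentration changes, rate stays constant.
Step 2: rate₂/rate₁ = 9.4000e-01/9.4000e-01 = 1
Step 3: [A]₂/[A]₁ = 0.22/0.13 = 1.692
Step 4: Since rate ratio ≈ (conc ratio)^0, the reaction is zeroth order.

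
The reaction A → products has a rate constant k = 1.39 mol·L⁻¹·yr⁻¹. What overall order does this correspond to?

zeroth order (0)

Step 1: The units of k for an nth-order reaction are (concentration)^(1-n)·(time)⁻¹.
Step 2: Here k has units mol·L⁻¹·yr⁻¹, so the concentration exponent is 1.
Step 3: 1 - n = 1 ⇒ n = 0. The reaction is zeroth order.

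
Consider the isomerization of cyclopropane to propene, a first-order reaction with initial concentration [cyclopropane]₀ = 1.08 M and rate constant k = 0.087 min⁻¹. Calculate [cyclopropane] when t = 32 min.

0.06673 M

Step 1: For a first-order reaction: [cyclopropane] = [cyclopropane]₀ × e^(-kt)
Step 2: [cyclopropane] = 1.08 × e^(-0.087 × 32)
Step 3: [cyclopropane] = 1.08 × e^(-2.784)
Step 4: [cyclopropane] = 1.08 × 0.0617908 = 0.06673 M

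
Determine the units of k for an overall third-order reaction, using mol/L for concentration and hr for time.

(mol/L)⁻²·hr⁻¹

Step 1: For overall order n, rate = k × (concentration)^n.
Step 2: Rate has units mol/L·hr⁻¹; concentration term has units (mol/L)^3.
Step 3: k = rate / (concentration)^n, so units of k = (mol/L)^(1-3)·hr⁻¹ = (mol/L)⁻²·hr⁻¹.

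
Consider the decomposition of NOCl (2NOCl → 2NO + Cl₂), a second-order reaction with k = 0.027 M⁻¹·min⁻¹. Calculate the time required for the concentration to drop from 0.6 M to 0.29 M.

65.99 min

Step 1: For second-order: t = (1/[NOCl] - 1/[NOCl]₀)/k
Step 2: t = (1/0.29 - 1/0.6)/0.027
Step 3: t = (3.448 - 1.667)/0.027
Step 4: t = 1.782/0.027 = 65.99 min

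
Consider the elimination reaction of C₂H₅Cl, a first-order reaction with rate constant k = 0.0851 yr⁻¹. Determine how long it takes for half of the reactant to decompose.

8.145 yr

Step 1: For a first-order reaction, t₁/₂ = ln(2)/k
Step 2: t₁/₂ = ln(2)/0.0851
Step 3: t₁/₂ = 0.6931/0.0851 = 8.145 yr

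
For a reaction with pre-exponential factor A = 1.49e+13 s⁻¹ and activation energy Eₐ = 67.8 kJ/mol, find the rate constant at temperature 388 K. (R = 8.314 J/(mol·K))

1.11e+04 s⁻¹

Step 1: Use the Arrhenius equation: k = A × exp(-Eₐ/RT)
Step 2: Convert Eₐ to J/mol: 67.8 kJ/mol = 67800 J/mol
Step 3: Calculate the exponent: -Eₐ/(RT) = -67800/(8.314 × 388) = -21.01783
Step 4: k = 1.49e+13 × exp(-21.01783)
Step 5: k = 1.49e+13 × 7.44856e-10 = 1.1098e+04 s⁻¹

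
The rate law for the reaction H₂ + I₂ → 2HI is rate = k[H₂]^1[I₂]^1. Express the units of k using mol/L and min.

(mol/L)⁻¹·min⁻¹

Step 1: Overall order = 1 + 1 = 2.
Step 2: rate has units mol/L·min⁻¹; [H₂]^1[I₂]^1 has units (mol/L)^2.
Step 3: k = rate/([H₂]^1[I₂]^1), so units of k = (mol/L)^(1-2)·min⁻¹ = (mol/L)⁻¹·min⁻¹.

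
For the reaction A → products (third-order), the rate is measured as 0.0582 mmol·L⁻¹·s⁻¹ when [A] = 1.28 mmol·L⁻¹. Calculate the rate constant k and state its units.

0.02775 (mmol·L⁻¹)⁻²·s⁻¹

Step 1: rate = k[A]^3, so k = rate / [A]^3.
Step 2: k = 0.0582 / (1.28)^3 = 0.0582 / 2.097.
Step 3: k = 0.02775 (mmol·L⁻¹)⁻²·s⁻¹.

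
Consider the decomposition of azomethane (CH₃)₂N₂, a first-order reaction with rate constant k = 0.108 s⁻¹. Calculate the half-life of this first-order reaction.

6.418 s

Step 1: For a first-order reaction, t₁/₂ = ln(2)/k
Step 2: t₁/₂ = ln(2)/0.108
Step 3: t₁/₂ = 0.6931/0.108 = 6.418 s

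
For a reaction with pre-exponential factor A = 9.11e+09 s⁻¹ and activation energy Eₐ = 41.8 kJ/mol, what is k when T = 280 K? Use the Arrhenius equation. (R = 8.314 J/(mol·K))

1.45e+02 s⁻¹

Step 1: Use the Arrhenius equation: k = A × exp(-Eₐ/RT)
Step 2: Convert Eₐ to J/mol: 41.8 kJ/mol = 41800 J/mol
Step 3: Calculate the exponent: -Eₐ/(RT) = -41800/(8.314 × 280) = -17.95594
Step 4: k = 9.11e+09 × exp(-17.95594)
Step 5: k = 9.11e+09 × 1.59160e-08 = 1.4499e+02 s⁻¹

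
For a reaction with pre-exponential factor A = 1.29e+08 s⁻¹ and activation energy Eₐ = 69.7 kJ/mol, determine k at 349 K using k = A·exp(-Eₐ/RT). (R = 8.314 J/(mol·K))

4.77e-03 s⁻¹

Step 1: Use the Arrhenius equation: k = A × exp(-Eₐ/RT)
Step 2: Convert Eₐ to J/mol: 69.7 kJ/mol = 69700 J/mol
Step 3: Calculate the exponent: -Eₐ/(RT) = -69700/(8.314 × 349) = -24.02135
Step 4: k = 1.29e+08 × exp(-24.02135)
Step 5: k = 1.29e+08 × 3.69539e-11 = 4.7671e-03 s⁻¹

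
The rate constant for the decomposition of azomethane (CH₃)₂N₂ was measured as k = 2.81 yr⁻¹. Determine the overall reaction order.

first order (1)

Step 1: The units of k for an nth-order reaction are (concentration)^(1-n)·(time)⁻¹.
Step 2: Here k has units yr⁻¹, so the concentration exponent is 0.
Step 3: 1 - n = 0 ⇒ n = 1. The reaction is first order.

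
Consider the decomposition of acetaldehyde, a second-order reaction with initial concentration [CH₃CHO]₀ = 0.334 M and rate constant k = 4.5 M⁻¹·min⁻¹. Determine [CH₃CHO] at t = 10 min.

0.02084 M

Step 1: For a second-order reaction: 1/[CH₃CHO] = 1/[CH₃CHO]₀ + kt
Step 2: 1/[CH₃CHO] = 1/0.334 + 4.5 × 10
Step 3: 1/[CH₃CHO] = 2.994 + 45 = 47.99
Step 4: [CH₃CHO] = 1/47.99 = 0.02084 M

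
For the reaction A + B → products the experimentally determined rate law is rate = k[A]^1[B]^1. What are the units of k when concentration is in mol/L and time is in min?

(mol/L)⁻¹·min⁻¹

Step 1: Overall order = 1 + 1 = 2.
Step 2: rate has units mol/L·min⁻¹; [A]^1[B]^1 has units (mol/L)^2.
Step 3: k = rate/([A]^1[B]^1), so units of k = (mol/L)^(1-2)·min⁻¹ = (mol/L)⁻¹·min⁻¹.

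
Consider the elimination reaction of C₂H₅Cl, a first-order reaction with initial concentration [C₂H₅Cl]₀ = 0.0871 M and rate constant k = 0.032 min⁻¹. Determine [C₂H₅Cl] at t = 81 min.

0.006521 M

Step 1: For a first-order reaction: [C₂H₅Cl] = [C₂H₅Cl]₀ × e^(-kt)
Step 2: [C₂H₅Cl] = 0.0871 × e^(-0.032 × 81)
Step 3: [C₂H₅Cl] = 0.0871 × e^(-2.592)
Step 4: [C₂H₅Cl] = 0.0871 × 0.0748701 = 0.006521 M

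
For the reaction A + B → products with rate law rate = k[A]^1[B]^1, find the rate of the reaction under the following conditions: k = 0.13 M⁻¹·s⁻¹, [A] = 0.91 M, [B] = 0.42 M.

0.04969 M/s

Step 1: The rate law is rate = k[A]^1[B]^1
Step 2: Substitute: rate = 0.13 × (0.91)^1 × (0.42)^1
Step 3: rate = 0.13 × 0.91 × 0.42 = 0.049686 M/s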